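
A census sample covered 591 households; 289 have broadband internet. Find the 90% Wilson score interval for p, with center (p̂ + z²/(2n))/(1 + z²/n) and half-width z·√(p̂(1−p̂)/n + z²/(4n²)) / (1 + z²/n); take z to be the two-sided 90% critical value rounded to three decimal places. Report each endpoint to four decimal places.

Here p̂ = 289/591 = 0.48900 and z = 1.645 (z² = 2.706025).
Denominator 1 + z²/n = 1 + 2.706025/591 = 1.004579.
Adjusted center: (0.48900 + z²/(2n))/1.004579 = 0.48905.
Radicand: p̂(1−p̂)/n + z²/(4n²) = 0.000422807 + 0.000001937 = 0.000424744.
Half-width = z·√(radicand)/denom = 1.645·0.020609/1.004579 = 0.03375.
So the interval runs from 0.4553 to 0.5228.

(0.4553, 0.5228)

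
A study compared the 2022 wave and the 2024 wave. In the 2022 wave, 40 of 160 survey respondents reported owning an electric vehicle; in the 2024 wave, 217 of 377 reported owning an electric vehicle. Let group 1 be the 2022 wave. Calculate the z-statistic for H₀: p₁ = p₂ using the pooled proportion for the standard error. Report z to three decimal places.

p̂₁ = 40/160 = 0.25000, p̂₂ = 217/377 = 0.57560.
Pooled p̂ = (40+217)/(160+377) = 257/537 = 0.47858.
Pooled SE = √[0.2495414·0.00890252] ≈ 0.047133.
z = (p̂₁ − p̂₂)/SE = (0.25000 − 0.57560)/0.047133 = -0.32560/0.047133 = -6.908.

z = -6.908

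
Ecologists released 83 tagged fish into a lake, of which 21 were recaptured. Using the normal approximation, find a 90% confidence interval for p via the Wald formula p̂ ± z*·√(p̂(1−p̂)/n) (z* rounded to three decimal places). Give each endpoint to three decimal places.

(0.175, 0.332)

The sample proportion is 21/83 = 0.25301.
SE(p̂) = √(0.25301·0.74699/83) = 0.047719.
For 90% confidence, z* = 1.645.
Margin of error: 1.645 × 0.047719 = 0.07850.
CI: 0.25301 ± 0.07850 = (0.175, 0.332).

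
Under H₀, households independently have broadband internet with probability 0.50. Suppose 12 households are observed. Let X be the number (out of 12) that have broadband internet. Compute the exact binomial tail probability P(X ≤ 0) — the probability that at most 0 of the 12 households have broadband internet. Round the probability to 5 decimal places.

P = 0.00024

X ~ Binomial(n=12, p=0.50).
P(X ≤ 0) = C(12,0)·0.50^0·0.50^12.
= 0.000244 = 0.00024.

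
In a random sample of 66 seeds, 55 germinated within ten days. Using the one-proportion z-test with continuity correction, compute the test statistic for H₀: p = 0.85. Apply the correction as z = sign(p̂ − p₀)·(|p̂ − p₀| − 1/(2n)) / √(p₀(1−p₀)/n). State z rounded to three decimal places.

z = -0.207

The sample proportion is 55/66 = 0.83333. p̂ − p₀ = -0.016667.
Continuity correction 1/(2n) = 1/132 = 0.007576.
Corrected numerator: |-0.016667| − 0.007576 = 0.009091.
SE₀ = √(0.85·0.15/66) = 0.043952.
z = (−)0.009091/0.043952 = -0.207.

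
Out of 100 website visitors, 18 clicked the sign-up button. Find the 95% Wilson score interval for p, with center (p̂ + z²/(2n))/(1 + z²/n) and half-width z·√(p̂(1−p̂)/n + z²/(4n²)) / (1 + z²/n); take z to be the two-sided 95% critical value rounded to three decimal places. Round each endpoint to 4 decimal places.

(0.1170, 0.2667)

Here p̂ = 18/100 = 0.18000 and z = 1.960 (z² = 3.841600).
1 + z²/n = 1.038416.
Adjusted center: (0.18000 + z²/(2n))/1.038416 = 0.19184.
Radicand: p̂(1−p̂)/n + z²/(4n²) = 0.001476000 + 0.000096040 = 0.001572040.
Half-width = z·√(radicand)/denom = 1.960·0.039649/1.038416 = 0.07484.
So the interval runs from 0.1170 to 0.2667.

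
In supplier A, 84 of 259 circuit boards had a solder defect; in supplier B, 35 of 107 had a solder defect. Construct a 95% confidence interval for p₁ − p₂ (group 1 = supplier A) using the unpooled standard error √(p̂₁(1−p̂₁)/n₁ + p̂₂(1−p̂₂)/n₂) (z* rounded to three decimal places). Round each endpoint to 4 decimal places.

p̂₁ = 84/259 = 0.32432, p̂₂ = 35/107 = 0.32710; p̂₁ − p̂₂ = -0.00278.
SE = √(0.000846093 + 0.002057071) = √0.002903164 = 0.053881.
The 95% critical value is z* = 1.960. Margin of error = 0.10561.
CI: -0.00278 ± 0.10561 = (-0.1084, 0.1028).

(-0.1084, 0.1028)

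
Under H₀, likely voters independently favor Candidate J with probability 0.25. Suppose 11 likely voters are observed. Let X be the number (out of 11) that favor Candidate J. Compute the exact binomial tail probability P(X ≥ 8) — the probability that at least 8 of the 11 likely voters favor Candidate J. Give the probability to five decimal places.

X ~ Binomial(n=11, p=0.25).
P(X ≥ 8) = C(11,8)·0.25^8·0.75^3 + C(11,9)·0.25^9·0.75^2 + C(11,10)·0.25^10·0.75^1 + C(11,11)·0.25^11·0.75^0.
= 0.001062 + 0.000118 + 0.000008 + 0.000000 = 0.00119.

P = 0.00119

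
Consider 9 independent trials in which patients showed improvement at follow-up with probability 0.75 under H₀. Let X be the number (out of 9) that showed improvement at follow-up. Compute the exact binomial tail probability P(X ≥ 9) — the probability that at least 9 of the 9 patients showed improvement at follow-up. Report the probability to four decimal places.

P = 0.0751

X ~ Binomial(n=9, p=0.75).
P(X ≥ 9) = C(9,9)·0.75^9·0.25^0.
= 0.075085 = 0.0751.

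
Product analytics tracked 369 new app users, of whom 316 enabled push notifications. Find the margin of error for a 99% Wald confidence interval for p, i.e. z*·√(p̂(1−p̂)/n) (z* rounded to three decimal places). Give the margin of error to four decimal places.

ME = 0.0470

Sample proportion p̂ = 316/369 = 0.85637.
Standard error of p̂: √(0.123001/369) = √0.000333337 = 0.018258.
z* = 2.576 at the 99% level.
So ME = 0.0470.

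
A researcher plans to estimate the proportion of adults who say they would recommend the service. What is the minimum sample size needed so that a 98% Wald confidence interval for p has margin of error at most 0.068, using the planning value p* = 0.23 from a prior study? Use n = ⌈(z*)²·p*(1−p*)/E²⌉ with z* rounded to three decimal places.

n = 208

For 98% confidence, z* = 2.326.
p*(1−p*) = 0.23·0.77 = 0.1771.
Required n before rounding: 5.410276 × 0.1771 / 0.068² = 207.215.
Rounding up, n = 208.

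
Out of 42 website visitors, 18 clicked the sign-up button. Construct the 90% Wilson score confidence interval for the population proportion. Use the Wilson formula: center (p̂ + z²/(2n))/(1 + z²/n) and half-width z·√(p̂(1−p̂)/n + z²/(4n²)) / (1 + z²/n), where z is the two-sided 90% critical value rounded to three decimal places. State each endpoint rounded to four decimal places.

p̂ = 18/42 = 0.42857; z = 1.645, so z² = 2.706025.
1 + z²/n = 1.064429.
Center = (0.42857 + 0.032215)/1.064429 = 0.43289.
Radicand: p̂(1−p̂)/n + z²/(4n²) = 0.005830904 + 0.000383507 = 0.006214411.
Half-width = z·√(radicand)/denom = 1.645·0.078832/1.064429 = 0.12183.
So the interval runs from 0.3111 to 0.5547.

(0.3111, 0.5547)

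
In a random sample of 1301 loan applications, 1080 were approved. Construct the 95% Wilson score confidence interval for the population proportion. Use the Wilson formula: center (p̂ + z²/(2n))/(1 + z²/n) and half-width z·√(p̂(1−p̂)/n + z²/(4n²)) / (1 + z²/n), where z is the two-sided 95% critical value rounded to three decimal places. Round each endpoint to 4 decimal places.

Here p̂ = 1080/1301 = 0.83013 and z = 1.960 (z² = 3.841600).
Denominator 1 + z²/n = 1 + 3.841600/1301 = 1.002953.
Center = (0.83013 + 0.001476)/1.002953 = 0.82916.
Radicand: p̂(1−p̂)/n + z²/(4n²) = 0.000108389 + 0.000000567 = 0.000108956.
Half-width = 1.960·√0.000108956/1.002953 = 0.02040.
So the interval runs from 0.8088 to 0.8496.

(0.8088, 0.8496)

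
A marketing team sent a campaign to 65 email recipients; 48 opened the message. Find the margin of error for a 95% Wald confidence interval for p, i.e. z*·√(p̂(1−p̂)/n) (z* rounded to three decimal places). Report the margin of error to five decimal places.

ME = 0.10684

With x = 48 successes in n = 65, p̂ = 0.73846.
SE = √(p̂(1−p̂)/n) = √(0.193136/65) = 0.054510.
The 95% critical value is z* = 1.960.
Margin of error = z*·SE = 1.960 × 0.054510 = 0.10684.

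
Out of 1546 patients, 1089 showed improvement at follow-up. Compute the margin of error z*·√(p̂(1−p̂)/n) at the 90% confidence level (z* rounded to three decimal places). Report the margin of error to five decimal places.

ME = 0.01909

Sample proportion p̂ = 1089/1546 = 0.70440.
Standard error of p̂: √(0.208221/1546) = √0.000134684 = 0.011605.
For 90% confidence, z* = 1.645.
Margin of error = z*·SE = 1.645 × 0.011605 = 0.01909.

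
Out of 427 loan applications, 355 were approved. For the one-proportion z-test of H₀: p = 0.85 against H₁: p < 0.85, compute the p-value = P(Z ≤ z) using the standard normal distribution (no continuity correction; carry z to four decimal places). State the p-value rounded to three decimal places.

p-value = 0.141

With x = 355 successes in n = 427, p̂ = 0.83138.
Null standard error: √(0.85·0.15/427) = √0.000298595 = 0.017280.
z = (p̂ − p₀)/SE = (355/427 − 0.85)/0.017280 ≈ -1.0775.
From the standard normal, P(Z ≤ z) = 0.141.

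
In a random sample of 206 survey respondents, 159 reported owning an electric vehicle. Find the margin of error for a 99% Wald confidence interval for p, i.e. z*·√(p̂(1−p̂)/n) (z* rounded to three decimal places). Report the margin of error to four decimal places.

With x = 159 successes in n = 206, p̂ = 0.77184.
SE = √(p̂(1−p̂)/n) = √(0.176100/206) = 0.029238.
For 99% confidence, z* = 2.576.
Margin of error = z*·SE = 2.576 × 0.029238 = 0.0753.

ME = 0.0753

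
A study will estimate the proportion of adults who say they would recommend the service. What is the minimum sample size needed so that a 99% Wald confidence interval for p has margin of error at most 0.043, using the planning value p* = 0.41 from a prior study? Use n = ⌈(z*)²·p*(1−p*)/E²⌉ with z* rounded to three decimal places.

n = 869

z* = 2.576 at the 99% level.
p*(1−p*) = 0.41·0.59 = 0.2419.
(z*)²·p*(1−p*)/E² = 6.635776·0.2419/0.001849 = 868.142.
⌈868.142⌉ = 869.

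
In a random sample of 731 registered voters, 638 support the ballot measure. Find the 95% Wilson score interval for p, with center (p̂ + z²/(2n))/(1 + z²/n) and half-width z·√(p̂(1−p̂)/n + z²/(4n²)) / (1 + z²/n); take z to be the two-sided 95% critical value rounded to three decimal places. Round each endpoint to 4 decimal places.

Here p̂ = 638/731 = 0.87278 and z = 1.960 (z² = 3.841600).
1 + z²/n = 1.005255.
Adjusted center: (0.87278 + z²/(2n))/1.005255 = 0.87083.
Radicand: p̂(1−p̂)/n + z²/(4n²) = 0.000151898 + 0.000001797 = 0.000153695.
Half-width = z·√(radicand)/denom = 1.960·0.012397/1.005255 = 0.02417.
CI: 0.87083 ± 0.02417 = (0.8467, 0.8950).

(0.8467, 0.8950)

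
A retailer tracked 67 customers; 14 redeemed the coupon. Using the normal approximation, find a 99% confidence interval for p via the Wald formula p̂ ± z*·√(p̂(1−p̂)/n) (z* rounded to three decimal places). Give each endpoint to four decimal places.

The sample proportion is 14/67 = 0.20896.
Standard error of p̂: √(0.165293/67) = √0.002467059 = 0.049669.
For 99% confidence, z* = 2.576.
Margin = 2.576·0.049669 = 0.12795.
So the interval runs from 0.0810 to 0.3369.

(0.0810, 0.3369)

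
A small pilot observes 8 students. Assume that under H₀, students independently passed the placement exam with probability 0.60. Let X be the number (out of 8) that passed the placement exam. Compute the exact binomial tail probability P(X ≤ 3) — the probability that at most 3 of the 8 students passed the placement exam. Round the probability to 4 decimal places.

X is binomial with n = 8 and p = 0.60.
P(X ≤ 3) = C(8,0)·0.60^0·0.40^8 + C(8,1)·0.60^1·0.40^7 + C(8,2)·0.60^2·0.40^6 + C(8,3)·0.60^3·0.40^5.
= 0.000655 + 0.007864 + 0.041288 + 0.123863 = 0.1737.

P = 0.1737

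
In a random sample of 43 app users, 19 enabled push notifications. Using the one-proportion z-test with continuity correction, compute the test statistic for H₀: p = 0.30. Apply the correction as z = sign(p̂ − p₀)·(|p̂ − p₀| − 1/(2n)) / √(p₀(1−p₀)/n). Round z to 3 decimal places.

p̂ = 19/43 = 0.44186. p̂ − p₀ = 0.141860.
Continuity correction 1/(2n) = 1/86 = 0.011628.
Corrected numerator: |0.141860| − 0.011628 = 0.130232.
Null standard error: √(0.30·0.70/43) = √0.004883721 = 0.069884.
z = (+)0.130232/0.069884 = 1.864.

z = 1.864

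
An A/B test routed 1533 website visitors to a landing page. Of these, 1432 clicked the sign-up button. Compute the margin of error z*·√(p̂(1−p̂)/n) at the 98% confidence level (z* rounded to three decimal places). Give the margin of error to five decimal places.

ME = 0.01474

p̂ = 1432/1533 = 0.93412.
SE(p̂) = √(0.93412·0.06588/1533) = 0.006336.
The 98% critical value is z* = 2.326.
So ME = 0.01474.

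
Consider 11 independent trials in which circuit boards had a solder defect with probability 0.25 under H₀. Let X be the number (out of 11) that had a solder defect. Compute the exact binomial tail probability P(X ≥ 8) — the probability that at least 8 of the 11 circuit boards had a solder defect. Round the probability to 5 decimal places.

X is binomial with n = 11 and p = 0.25.
P(X ≥ 8) = C(11,8)·0.25^8·0.75^3 + C(11,9)·0.25^9·0.75^2 + C(11,10)·0.25^10·0.75^1 + C(11,11)·0.25^11·0.75^0.
= 0.001062 + 0.000118 + 0.000008 + 0.000000 = 0.00119.

P = 0.00119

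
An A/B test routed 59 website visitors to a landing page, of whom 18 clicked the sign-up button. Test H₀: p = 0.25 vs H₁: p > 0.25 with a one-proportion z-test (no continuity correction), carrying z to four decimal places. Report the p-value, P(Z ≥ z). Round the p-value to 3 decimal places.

p-value = 0.164

With x = 18 successes in n = 59, p̂ = 0.30508.
Under H₀, SE = √(p₀(1−p₀)/n) = √(0.25·0.75/59) = √0.003177966 = 0.056373.
Test statistic (full precision, shown to 4 dp): z = (18/59 − 0.25)/SE₀ ≈ 0.9771.
p-value = P(Z ≥ z) with z = 0.9771 → 0.164.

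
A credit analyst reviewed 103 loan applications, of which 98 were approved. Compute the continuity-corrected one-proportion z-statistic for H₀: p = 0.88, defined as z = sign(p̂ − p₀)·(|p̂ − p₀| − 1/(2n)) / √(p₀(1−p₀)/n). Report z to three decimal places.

Sample proportion p̂ = 98/103 = 0.95146. p̂ − p₀ = 0.071456.
1/(2n) = 0.004854.
Corrected numerator: |0.071456| − 0.004854 = 0.066602.
SE₀ = √(0.88·0.12/103) = 0.032019.
z = +0.066602/0.032019 = 2.080.

z = 2.080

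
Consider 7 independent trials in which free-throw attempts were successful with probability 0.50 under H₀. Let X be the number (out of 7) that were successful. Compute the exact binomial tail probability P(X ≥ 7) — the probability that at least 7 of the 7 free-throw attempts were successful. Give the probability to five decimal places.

X ~ Binomial(n=7, p=0.50).
P(X ≥ 7) = C(7,7)·0.50^7·0.50^0.
= 0.007812 = 0.00781.

P = 0.00781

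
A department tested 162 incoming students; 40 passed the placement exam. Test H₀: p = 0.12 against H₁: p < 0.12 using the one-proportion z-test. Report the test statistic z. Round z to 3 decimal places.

p̂ = 40/162 = 0.24691.
SE₀ = √(0.12·0.88/162) = 0.025531.
Test statistic: z = 0.12691/0.025531 = 4.971.

z = 4.971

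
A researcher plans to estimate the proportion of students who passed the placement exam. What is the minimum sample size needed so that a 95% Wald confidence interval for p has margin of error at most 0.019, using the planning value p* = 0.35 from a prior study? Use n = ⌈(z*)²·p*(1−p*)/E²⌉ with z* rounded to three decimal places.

z* = 1.960 at the 95% level.
p*(1−p*) = 0.2275.
Required n before rounding: 3.841600 × 0.2275 / 0.019² = 2420.953.
⌈2420.953⌉ = 2421.

n = 2421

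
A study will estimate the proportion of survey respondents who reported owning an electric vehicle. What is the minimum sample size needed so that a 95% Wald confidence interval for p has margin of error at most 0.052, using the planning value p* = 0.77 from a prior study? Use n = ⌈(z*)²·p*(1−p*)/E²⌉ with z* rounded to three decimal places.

n = 252

The 95% critical value is z* = 1.960.
p*(1−p*) = 0.1771.
(z*)²·p*(1−p*)/E² = 3.841600·0.1771/0.002704 = 251.608.
Rounding up, n = 252.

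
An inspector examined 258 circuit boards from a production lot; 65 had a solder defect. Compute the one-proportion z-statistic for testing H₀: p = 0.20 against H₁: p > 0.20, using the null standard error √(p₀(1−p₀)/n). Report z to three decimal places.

z = 2.086

The sample proportion is 65/258 = 0.25194.
Under H₀, SE = √(p₀(1−p₀)/n) = √(0.20·0.80/258) = √0.000620155 = 0.024903.
Test statistic: z = 0.05194/0.024903 = 2.086.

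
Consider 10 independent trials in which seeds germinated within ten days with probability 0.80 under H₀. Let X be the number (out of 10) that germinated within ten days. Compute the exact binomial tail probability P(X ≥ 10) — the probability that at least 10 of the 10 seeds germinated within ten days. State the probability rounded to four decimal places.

X is binomial with n = 10 and p = 0.80.
P(X ≥ 10) = C(10,10)·0.80^10·0.20^0.
= 0.107374 = 0.1074.

P = 0.1074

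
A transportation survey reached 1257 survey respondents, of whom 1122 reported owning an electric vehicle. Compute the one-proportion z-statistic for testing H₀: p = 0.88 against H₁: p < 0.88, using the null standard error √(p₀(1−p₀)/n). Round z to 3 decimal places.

Sample proportion p̂ = 1122/1257 = 0.89260.
SE₀ = √(0.88·0.12/1257) = 0.009166.
z = (0.89260 − 0.88)/0.009166 = 0.01260/0.009166 = 1.375.

z = 1.375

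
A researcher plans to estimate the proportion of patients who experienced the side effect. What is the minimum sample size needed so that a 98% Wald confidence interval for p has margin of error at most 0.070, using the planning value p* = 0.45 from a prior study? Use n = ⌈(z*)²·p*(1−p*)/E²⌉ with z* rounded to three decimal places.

For 98% confidence, z* = 2.326.
p*(1−p*) = 0.2475.
Required n before rounding: 5.410276 × 0.2475 / 0.070² = 273.274.
⌈273.274⌉ = 274.

n = 274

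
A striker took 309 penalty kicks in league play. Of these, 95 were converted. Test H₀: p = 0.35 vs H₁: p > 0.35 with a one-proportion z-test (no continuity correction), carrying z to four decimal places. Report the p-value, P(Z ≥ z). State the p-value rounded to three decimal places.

p-value = 0.942

With x = 95 successes in n = 309, p̂ = 0.30744.
Null standard error: √(0.35·0.65/309) = √0.000736246 = 0.027134.
Test statistic (full precision, shown to 4 dp): z = (95/309 − 0.35)/SE₀ ≈ -1.5684.
From the standard normal, P(Z ≥ z) = 0.942.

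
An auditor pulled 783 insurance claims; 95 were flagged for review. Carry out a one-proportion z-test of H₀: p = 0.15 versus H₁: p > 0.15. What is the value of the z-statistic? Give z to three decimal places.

z = -2.247

Sample proportion p̂ = 95/783 = 0.12133.
Null standard error: √(0.15·0.85/783) = √0.000162835 = 0.012761.
z = (p̂ − p₀)/SE = (0.12133 − 0.15)/0.012761 = -2.247.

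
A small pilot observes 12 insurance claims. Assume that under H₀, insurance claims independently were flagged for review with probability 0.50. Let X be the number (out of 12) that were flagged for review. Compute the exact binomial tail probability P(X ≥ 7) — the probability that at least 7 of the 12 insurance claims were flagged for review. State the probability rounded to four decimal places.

P = 0.3872

X is binomial with n = 12 and p = 0.50.
P(X ≥ 7) = Σ_{j=7}^{12} C(12,j)·0.50^j·0.50^{12−j}.
= 0.193359 + 0.120850 + 0.053711 + 0.016113 + 0.002930 + 0.000244 = 0.3872.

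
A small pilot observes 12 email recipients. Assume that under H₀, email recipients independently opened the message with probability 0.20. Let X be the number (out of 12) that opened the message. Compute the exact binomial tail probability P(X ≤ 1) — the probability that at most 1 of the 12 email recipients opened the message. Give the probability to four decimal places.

P = 0.2749

X ~ Binomial(n=12, p=0.20).
P(X ≤ 1) = C(12,0)·0.20^0·0.80^12 + C(12,1)·0.20^1·0.80^11.
= 0.068719 + 0.206158 = 0.2749.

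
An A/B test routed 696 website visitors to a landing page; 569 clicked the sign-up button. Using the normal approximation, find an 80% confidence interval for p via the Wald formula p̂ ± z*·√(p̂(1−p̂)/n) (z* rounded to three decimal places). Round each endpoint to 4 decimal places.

(0.7988, 0.8363)

With x = 569 successes in n = 696, p̂ = 0.81753.
Standard error of p̂: √(0.149176/696) = √0.000214333 = 0.014640.
The 80% critical value is z* = 1.282.
Margin of error: 1.282 × 0.014640 = 0.01877.
So the interval runs from 0.7988 to 0.8363.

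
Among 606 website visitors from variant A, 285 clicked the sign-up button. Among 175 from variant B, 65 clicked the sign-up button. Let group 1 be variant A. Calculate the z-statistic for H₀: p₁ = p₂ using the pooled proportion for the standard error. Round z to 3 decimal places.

z = 2.317

Sample proportions: p̂₁ = 285/606 = 0.47030 and p̂₂ = 65/175 = 0.37143.
Pooled p̂ = (285+65)/(606+175) = 350/781 = 0.44814.
Pooled SE = √[0.2473109·0.00736445] ≈ 0.042677.
z = (p̂₁ − p̂₂)/SE = (0.47030 − 0.37143)/0.042677 = 0.09887/0.042677 = 2.317.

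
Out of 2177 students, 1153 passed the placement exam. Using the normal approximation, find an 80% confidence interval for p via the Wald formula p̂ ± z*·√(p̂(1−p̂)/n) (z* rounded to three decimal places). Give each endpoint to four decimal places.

(0.5159, 0.5433)

With x = 1153 successes in n = 2177, p̂ = 0.52963.
Standard error of p̂: √(0.249122/2177) = √0.000114434 = 0.010697.
For 80% confidence, z* = 1.282.
Margin of error: 1.282 × 0.010697 = 0.01371.
Interval: 0.52963 ± 0.01371 → (0.5159, 0.5433).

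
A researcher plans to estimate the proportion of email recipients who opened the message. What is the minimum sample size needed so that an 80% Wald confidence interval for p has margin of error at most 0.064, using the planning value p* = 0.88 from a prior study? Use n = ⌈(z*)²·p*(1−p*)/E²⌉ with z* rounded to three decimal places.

The 80% critical value is z* = 1.282.
p*(1−p*) = 0.88·0.12 = 0.1056.
(z*)²·p*(1−p*)/E² = 1.643524·0.1056/0.004096 = 42.372.
Rounding up, n = 43.

n = 43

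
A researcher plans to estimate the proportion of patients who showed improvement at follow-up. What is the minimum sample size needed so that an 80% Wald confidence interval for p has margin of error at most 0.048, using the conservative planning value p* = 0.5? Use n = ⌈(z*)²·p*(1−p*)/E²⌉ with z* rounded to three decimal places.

n = 179

The 80% critical value is z* = 1.282.
p*(1−p*) = 0.2500.
Required n before rounding: 1.643524 × 0.2500 / 0.048² = 178.334.
Rounding up, n = 179.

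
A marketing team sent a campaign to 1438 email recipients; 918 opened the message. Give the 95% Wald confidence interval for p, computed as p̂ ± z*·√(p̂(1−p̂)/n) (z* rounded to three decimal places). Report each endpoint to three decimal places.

(0.614, 0.663)

With x = 918 successes in n = 1438, p̂ = 0.63839.
SE(p̂) = √(0.63839·0.36161/1438) = 0.012670.
For 95% confidence, z* = 1.960.
Margin of error: 1.960 × 0.012670 = 0.02483.
CI: 0.63839 ± 0.02483 = (0.614, 0.663).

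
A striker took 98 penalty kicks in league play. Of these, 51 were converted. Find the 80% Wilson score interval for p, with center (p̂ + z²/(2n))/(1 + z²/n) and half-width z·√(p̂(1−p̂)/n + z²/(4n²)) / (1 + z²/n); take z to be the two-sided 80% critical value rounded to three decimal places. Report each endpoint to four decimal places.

p̂ = 51/98 = 0.52041; z = 1.282, so z² = 1.643524.
1 + z²/n = 1.016771.
Adjusted center: (0.52041 + z²/(2n))/1.016771 = 0.52007.
Radicand: p̂(1−p̂)/n + z²/(4n²) = 0.002546770 + 0.000042782 = 0.002589552.
Half-width = z·√(radicand)/denom = 1.282·0.050888/1.016771 = 0.06416.
CI: 0.52007 ± 0.06416 = (0.4559, 0.5842).

(0.4559, 0.5842)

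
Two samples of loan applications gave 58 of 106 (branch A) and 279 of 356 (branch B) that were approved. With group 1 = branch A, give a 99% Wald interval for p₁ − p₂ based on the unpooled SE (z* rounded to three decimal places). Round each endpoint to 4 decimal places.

(-0.3732, -0.0999)

p̂₁ = 58/106 = 0.54717, p̂₂ = 279/356 = 0.78371; p̂₁ − p̂₂ = -0.23654.
SE = √(0.002337500 + 0.000476151) = √0.002813651 = 0.053044.
For 99% confidence, z* = 2.576. Margin = 2.576·0.053044 = 0.13664.
So the interval runs from -0.3732 to -0.0999.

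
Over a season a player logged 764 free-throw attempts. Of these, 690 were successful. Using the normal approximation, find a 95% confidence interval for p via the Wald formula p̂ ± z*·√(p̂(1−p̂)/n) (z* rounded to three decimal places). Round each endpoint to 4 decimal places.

The sample proportion is 690/764 = 0.90314.
Standard error of p̂: √(0.087477/764) = √0.000114499 = 0.010700.
The 95% critical value is z* = 1.960.
Margin of error: 1.960 × 0.010700 = 0.02097.
So the interval runs from 0.8822 to 0.9241.

(0.8822, 0.9241)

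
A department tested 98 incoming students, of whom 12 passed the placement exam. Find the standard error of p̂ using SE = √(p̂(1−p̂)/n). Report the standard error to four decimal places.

p̂ = 12/98 = 0.12245.
p̂(1−p̂) = 0.12245·0.87755 = 0.107456.
Dividing by n and taking the root: √0.001096490 = 0.0331.

SE = 0.0331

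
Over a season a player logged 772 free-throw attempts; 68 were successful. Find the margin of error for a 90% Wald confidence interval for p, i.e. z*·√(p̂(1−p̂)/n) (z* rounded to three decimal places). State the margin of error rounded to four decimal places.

ME = 0.0168

Sample proportion p̂ = 68/772 = 0.08808.
SE(p̂) = √(0.08808·0.91192/772) = 0.010200.
For 90% confidence, z* = 1.645.
ME = 1.645·0.010200 = 0.0168.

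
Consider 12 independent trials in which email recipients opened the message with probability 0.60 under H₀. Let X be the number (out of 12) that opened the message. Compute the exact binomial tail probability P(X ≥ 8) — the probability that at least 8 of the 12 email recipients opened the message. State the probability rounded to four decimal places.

P = 0.4382

X is binomial with n = 12 and p = 0.60.
P(X ≥ 8) = Σ_{j=8}^{12} C(12,j)·0.60^j·0.40^{12−j}.
= 0.212841 + 0.141894 + 0.063852 + 0.017414 + 0.002177 = 0.4382.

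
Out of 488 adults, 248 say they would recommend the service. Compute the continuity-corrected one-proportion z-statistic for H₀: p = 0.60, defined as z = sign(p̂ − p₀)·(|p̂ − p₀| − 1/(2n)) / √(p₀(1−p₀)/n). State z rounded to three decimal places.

The sample proportion is 248/488 = 0.50820. p̂ − p₀ = -0.091803.
Continuity correction 1/(2n) = 1/976 = 0.001025.
Corrected numerator: |-0.091803| − 0.001025 = 0.090778.
SE₀ = √(0.60·0.40/488) = 0.022177.
z = (−)0.090778/0.022177 = -4.093.

z = -4.093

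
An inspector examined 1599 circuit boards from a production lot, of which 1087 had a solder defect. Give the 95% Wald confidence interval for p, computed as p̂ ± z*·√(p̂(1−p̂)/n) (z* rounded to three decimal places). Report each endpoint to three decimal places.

(0.657, 0.703)

Sample proportion p̂ = 1087/1599 = 0.67980.
Standard error of p̂: √(0.217672/1599) = √0.000136130 = 0.011667.
The 95% critical value is z* = 1.960.
Margin = 1.960·0.011667 = 0.02287.
CI: 0.67980 ± 0.02287 = (0.657, 0.703).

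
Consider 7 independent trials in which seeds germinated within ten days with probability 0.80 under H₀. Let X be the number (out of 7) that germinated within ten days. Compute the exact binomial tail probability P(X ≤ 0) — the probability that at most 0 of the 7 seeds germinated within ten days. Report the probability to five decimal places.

P = 0.00001

X is binomial with n = 7 and p = 0.80.
P(X ≤ 0) = C(7,0)·0.80^0·0.20^7.
= 0.000013 = 0.00001.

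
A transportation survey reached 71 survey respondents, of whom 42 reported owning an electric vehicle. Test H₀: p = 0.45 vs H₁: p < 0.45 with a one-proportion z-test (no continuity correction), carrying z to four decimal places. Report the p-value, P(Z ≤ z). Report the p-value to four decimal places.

p-value = 0.9917

With x = 42 successes in n = 71, p̂ = 0.59155.
SE₀ = √(0.45·0.55/71) = 0.059042.
z = (p̂ − p₀)/SE = (42/71 − 0.45)/0.059042 ≈ 2.3974.
p-value = P(Z ≤ z) with z = 2.3974 → 0.9917.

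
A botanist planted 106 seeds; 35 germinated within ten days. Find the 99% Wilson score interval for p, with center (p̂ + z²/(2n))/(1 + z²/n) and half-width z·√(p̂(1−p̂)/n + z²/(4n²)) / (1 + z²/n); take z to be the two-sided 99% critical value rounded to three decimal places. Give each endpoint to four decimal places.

(0.2256, 0.4548)

p̂ = 35/106 = 0.33019; z = 2.576, so z² = 6.635776.
Denominator 1 + z²/n = 1 + 6.635776/106 = 1.062602.
Adjusted center: (0.33019 + z²/(2n))/1.062602 = 0.34019.
Radicand: p̂(1−p̂)/n + z²/(4n²) = 0.002086454 + 0.000147645 = 0.002234099.
Half-width = 2.576·√0.002234099/1.062602 = 0.11458.
CI: 0.34019 ± 0.11458 = (0.2256, 0.4548).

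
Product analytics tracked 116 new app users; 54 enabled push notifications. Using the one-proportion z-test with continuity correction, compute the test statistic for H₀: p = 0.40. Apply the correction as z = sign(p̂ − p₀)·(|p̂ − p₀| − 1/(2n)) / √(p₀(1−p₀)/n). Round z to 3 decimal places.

z = 1.346

With x = 54 successes in n = 116, p̂ = 0.46552. p̂ − p₀ = 0.065517.
Continuity correction 1/(2n) = 1/232 = 0.004310.
Corrected numerator: |0.065517| − 0.004310 = 0.061207.
Under H₀, SE = √(p₀(1−p₀)/n) = √(0.40·0.60/116) = √0.002068966 = 0.045486.
z = +0.061207/0.045486 = 1.346.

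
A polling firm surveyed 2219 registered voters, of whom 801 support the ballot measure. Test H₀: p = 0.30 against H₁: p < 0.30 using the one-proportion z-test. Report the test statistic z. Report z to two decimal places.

z = 6.27

p̂ = 801/2219 = 0.36097.
SE₀ = √(0.30·0.70/2219) = 0.009728.
z = (0.36097 − 0.30)/0.009728 = 0.06097/0.009728 = 6.27.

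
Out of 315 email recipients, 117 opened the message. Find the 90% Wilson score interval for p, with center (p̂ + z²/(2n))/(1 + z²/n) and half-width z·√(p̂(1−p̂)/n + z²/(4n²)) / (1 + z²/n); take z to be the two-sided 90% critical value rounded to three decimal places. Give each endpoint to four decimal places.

(0.3279, 0.4171)

p̂ = 117/315 = 0.37143; z = 1.645, so z² = 2.706025.
Denominator 1 + z²/n = 1 + 2.706025/315 = 1.008591.
Center = (0.37143 + 0.004295)/1.008591 = 0.37252.
Radicand: p̂(1−p̂)/n + z²/(4n²) = 0.000741173 + 0.000006818 = 0.000747991.
Half-width = 1.645·√0.000747991/1.008591 = 0.04461.
Interval: 0.37252 ± 0.04461 → (0.3279, 0.4171).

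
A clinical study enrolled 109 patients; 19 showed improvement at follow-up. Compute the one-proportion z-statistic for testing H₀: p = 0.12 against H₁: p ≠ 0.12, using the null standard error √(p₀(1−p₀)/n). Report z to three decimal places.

With x = 19 successes in n = 109, p̂ = 0.17431.
Under H₀, SE = √(p₀(1−p₀)/n) = √(0.12·0.88/109) = √0.000968807 = 0.031126.
z = (0.17431 − 0.12)/0.031126 = 0.05431/0.031126 = 1.745.

z = 1.745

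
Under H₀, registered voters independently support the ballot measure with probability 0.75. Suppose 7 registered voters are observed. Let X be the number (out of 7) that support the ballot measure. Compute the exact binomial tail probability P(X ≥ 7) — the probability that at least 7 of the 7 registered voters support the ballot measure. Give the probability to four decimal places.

P = 0.1335

X is binomial with n = 7 and p = 0.75.
P(X ≥ 7) = C(7,7)·0.75^7·0.25^0.
= 0.133484 = 0.1335.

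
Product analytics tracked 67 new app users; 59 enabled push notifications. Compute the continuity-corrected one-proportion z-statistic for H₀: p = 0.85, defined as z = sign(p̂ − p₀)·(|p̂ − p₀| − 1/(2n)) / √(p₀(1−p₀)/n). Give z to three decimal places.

The sample proportion is 59/67 = 0.88060. p̂ − p₀ = 0.030597.
1/(2n) = 0.007463.
Corrected numerator: |0.030597| − 0.007463 = 0.023134.
SE₀ = √(0.85·0.15/67) = 0.043623.
z = +0.023134/0.043623 = 0.530.

z = 0.530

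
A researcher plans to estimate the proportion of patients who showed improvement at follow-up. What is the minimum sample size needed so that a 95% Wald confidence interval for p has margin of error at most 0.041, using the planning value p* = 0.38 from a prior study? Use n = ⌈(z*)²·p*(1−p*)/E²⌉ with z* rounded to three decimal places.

n = 539

For 95% confidence, z* = 1.960.
p*(1−p*) = 0.2356.
(z*)²·p*(1−p*)/E² = 3.841600·0.2356/0.001681 = 538.418.
⌈538.418⌉ = 539.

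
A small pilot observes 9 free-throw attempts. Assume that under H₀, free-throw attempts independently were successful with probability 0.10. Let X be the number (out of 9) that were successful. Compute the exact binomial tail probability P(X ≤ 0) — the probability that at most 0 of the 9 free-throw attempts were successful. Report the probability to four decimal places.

P = 0.3874

X ~ Binomial(n=9, p=0.10).
P(X ≤ 0) = C(9,0)·0.10^0·0.90^9.
= 0.387420 = 0.3874.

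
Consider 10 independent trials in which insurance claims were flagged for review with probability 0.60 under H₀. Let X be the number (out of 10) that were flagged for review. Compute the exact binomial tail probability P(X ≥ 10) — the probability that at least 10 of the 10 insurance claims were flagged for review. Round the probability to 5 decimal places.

P = 0.00605

X is binomial with n = 10 and p = 0.60.
P(X ≥ 10) = C(10,10)·0.60^10·0.40^0.
= 0.006047 = 0.00605.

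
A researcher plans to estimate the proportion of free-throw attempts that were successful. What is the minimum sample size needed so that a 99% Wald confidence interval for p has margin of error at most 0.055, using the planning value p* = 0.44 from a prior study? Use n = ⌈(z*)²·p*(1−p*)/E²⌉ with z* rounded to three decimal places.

For 99% confidence, z* = 2.576.
p*(1−p*) = 0.2464.
(z*)²·p*(1−p*)/E² = 6.635776·0.2464/0.003025 = 540.514.
⌈540.514⌉ = 541.

n = 541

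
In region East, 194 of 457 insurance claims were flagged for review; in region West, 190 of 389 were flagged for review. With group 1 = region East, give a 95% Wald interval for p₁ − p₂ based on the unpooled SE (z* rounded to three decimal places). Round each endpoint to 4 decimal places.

p̂₁ = 194/457 = 0.42451, p̂₂ = 190/389 = 0.48843; p̂₁ − p̂₂ = -0.06392.
SE = √(0.000534575 + 0.000642330) = √0.001176905 = 0.034306.
For 95% confidence, z* = 1.960. Margin of error = 0.06724.
CI: -0.06392 ± 0.06724 = (-0.1312, 0.0033).

(-0.1312, 0.0033)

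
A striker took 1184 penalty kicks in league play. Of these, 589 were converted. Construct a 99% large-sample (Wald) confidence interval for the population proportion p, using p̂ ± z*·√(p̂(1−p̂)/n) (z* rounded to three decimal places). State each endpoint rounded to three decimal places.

With x = 589 successes in n = 1184, p̂ = 0.49747.
SE = √(p̂(1−p̂)/n) = √(0.249994/1184) = 0.014531.
The 99% critical value is z* = 2.576.
Margin = 2.576·0.014531 = 0.03743.
So the interval runs from 0.460 to 0.535.

(0.460, 0.535)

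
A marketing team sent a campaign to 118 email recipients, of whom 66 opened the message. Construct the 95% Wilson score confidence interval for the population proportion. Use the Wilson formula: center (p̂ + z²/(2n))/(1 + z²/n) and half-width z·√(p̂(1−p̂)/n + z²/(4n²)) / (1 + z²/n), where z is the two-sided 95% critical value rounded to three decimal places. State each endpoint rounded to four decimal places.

(0.4693, 0.6456)

Here p̂ = 66/118 = 0.55932 and z = 1.960 (z² = 3.841600).
1 + z²/n = 1.032556.
Adjusted center: (0.55932 + z²/(2n))/1.032556 = 0.55745.
Radicand: p̂(1−p̂)/n + z²/(4n²) = 0.002088821 + 0.000068974 = 0.002157795.
Half-width = 1.960·√0.002157795/1.032556 = 0.08818.
So the interval runs from 0.4693 to 0.6456.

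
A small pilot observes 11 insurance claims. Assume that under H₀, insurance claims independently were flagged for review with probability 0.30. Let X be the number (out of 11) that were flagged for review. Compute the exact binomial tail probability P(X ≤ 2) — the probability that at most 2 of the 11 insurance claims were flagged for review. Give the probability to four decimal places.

P = 0.3127

X ~ Binomial(n=11, p=0.30).
P(X ≤ 2) = C(11,0)·0.30^0·0.70^11 + C(11,1)·0.30^1·0.70^10 + C(11,2)·0.30^2·0.70^9.
= 0.019773 + 0.093217 + 0.199750 = 0.3127.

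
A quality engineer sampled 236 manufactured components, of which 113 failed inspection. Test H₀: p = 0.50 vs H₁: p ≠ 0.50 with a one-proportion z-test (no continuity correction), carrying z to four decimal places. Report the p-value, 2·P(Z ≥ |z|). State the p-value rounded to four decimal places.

p-value = 0.5151

Sample proportion p̂ = 113/236 = 0.47881.
SE₀ = √(0.50·0.50/236) = 0.032547.
Test statistic (full precision, shown to 4 dp): z = (113/236 − 0.50)/SE₀ ≈ -0.6509.
p-value = 2·P(Z ≥ |z|) with z = -0.6509 → 0.5151.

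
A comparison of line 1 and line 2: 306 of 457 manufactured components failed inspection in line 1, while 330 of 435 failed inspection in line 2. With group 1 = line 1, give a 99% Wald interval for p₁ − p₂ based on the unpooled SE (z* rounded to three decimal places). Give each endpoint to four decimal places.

p̂₁ = 0.66958, p̂₂ = 0.75862, so the observed difference is -0.08904.
Unpooled SE = √(p̂₁(1−p̂₁)/n₁ + p̂₂(1−p̂₂)/n₂) = √(0.000484116 + 0.000420955) = 0.030084.
The 99% critical value is z* = 2.576. Margin = 2.576·0.030084 = 0.07750.
Interval: -0.08904 ± 0.07750 → (-0.1665, -0.0115).

(-0.1665, -0.0115)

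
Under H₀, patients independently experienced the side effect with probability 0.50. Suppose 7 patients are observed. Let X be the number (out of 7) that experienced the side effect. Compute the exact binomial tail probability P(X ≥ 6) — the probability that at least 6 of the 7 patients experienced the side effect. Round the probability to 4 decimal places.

X is binomial with n = 7 and p = 0.50.
P(X ≥ 6) = C(7,6)·0.50^6·0.50^1 + C(7,7)·0.50^7·0.50^0.
= 0.054688 + 0.007812 = 0.0625.

P = 0.0625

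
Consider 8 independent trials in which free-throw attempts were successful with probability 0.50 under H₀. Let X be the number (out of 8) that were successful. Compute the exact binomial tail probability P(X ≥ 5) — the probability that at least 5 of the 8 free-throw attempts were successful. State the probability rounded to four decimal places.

P = 0.3633

X is binomial with n = 8 and p = 0.50.
P(X ≥ 5) = C(8,5)·0.50^5·0.50^3 + C(8,6)·0.50^6·0.50^2 + C(8,7)·0.50^7·0.50^1 + C(8,8)·0.50^8·0.50^0.
= 0.218750 + 0.109375 + 0.031250 + 0.003906 = 0.3633.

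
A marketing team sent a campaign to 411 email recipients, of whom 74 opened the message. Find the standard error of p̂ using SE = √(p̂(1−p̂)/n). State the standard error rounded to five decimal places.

The sample proportion is 74/411 = 0.18005.
p̂(1−p̂) = 0.18005·0.81995 = 0.147632.
SE = √(0.147632/411) = 0.01895.

SE = 0.01895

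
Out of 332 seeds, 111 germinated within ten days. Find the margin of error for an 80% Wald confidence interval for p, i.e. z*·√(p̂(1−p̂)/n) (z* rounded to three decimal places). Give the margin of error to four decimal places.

ME = 0.0332

Sample proportion p̂ = 111/332 = 0.33434.
SE(p̂) = √(0.33434·0.66566/332) = 0.025891.
z* = 1.282 at the 80% level.
ME = 1.282·0.025891 = 0.0332.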